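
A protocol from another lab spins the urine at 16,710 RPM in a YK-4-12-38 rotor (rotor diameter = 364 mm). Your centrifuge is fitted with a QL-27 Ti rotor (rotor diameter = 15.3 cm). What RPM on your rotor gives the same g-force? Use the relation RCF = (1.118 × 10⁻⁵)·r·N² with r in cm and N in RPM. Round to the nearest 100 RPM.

25800 RPM

Original rotor: r = 364 mm / 2 = 182 mm = 18.2 cm
RCF_original = 1.118 × 10⁻⁵ × 18.2 × (16710)² = 1.118 × 10⁻⁵ × 18.2 × 279,224,100 ≈ 56,815.4 × g
Your rotor: r = 15.3 / 2 = 7.65 cm
56,815.4 = 1.118 × 10⁻⁵ × 7.65 × N²
N² = 56,815.4 / (8.5527 × 10⁻⁵) = 664,297,824
N ≈ √664,297,824 ≈ 25,774.0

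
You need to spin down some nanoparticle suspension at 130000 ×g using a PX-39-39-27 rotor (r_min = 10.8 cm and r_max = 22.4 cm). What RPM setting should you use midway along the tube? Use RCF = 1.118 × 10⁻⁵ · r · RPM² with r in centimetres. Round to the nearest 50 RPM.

r_avg = (10.8 + 22.4) / 2 = 16.6 cm
130,000 = 1.118 × 10⁻⁵ × 16.6 × N²
N² = 130,000 / (18.5588 × 10⁻⁵) = 700,476,324
N ≈ √700,476,324 ≈ 26,466.5

26450 RPM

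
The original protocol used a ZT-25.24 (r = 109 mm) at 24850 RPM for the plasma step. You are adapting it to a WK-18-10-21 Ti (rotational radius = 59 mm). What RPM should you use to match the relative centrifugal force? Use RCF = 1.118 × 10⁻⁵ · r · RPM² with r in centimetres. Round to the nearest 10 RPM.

33780 RPM

Original rotor: r = 109 mm = 10.9 cm
RCF = 1.118 × 10⁻⁵ × r × N²
RCF_original = 1.118 × 10⁻⁵ × 10.9 × (24850)² = 1.118 × 10⁻⁵ × 10.9 × 617,522,500 ≈ 75,252.5 × g
Your rotor: r = 59 mm = 5.9 cm
75,252.5 = 1.118 × 10⁻⁵ × 5.9 × N²
N² = 75,252.5 / (6.5962 × 10⁻⁵) = 1,140,846,245
N ≈ √1,140,846,245 ≈ 33,776.4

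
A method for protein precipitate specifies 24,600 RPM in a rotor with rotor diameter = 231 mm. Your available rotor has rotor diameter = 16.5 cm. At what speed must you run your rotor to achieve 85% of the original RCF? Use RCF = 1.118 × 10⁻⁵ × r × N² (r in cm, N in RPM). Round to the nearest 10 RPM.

26840 RPM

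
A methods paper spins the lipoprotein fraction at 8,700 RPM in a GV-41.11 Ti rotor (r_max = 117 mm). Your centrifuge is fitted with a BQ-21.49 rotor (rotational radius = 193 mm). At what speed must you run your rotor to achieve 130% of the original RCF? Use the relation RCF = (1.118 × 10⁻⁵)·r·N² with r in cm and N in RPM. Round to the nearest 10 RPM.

≈ 7720 RPM

Original rotor: r = 117 mm = 11.7 cm
RCF = 1.118 × 10⁻⁵ × r × N²
RCF_original = 1.118 × 10⁻⁵ × 11.7 × (8700)² = 1.118 × 10⁻⁵ × 11.7 × 75,690,000 ≈ 9,900.7 × g
Target RCF = 1.3 × 9,900.7 ≈ 12,870.9 × g
Your rotor: r = 193 mm = 19.3 cm
12,870.9 = 1.118 × 10⁻⁵ × 19.3 × N²
N² = 12,870.9 / (21.5774 × 10⁻⁵) = 59,649,911
N ≈ √59,649,911 ≈ 7,723.3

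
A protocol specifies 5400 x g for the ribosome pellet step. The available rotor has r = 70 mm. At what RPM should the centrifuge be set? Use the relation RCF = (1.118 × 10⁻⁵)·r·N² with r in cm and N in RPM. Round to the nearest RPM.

N ≈ 8307 RPM

r = 70 mm = 7.0 cm
RCF = 1.118 × 10⁻⁵ × r × N²
5,400 = 1.118 × 10⁻⁵ × 7 × N²
N² = 5,400 / (7.826 × 10⁻⁵) = 69,000,767
N ≈ √69,000,767 ≈ 8,306.7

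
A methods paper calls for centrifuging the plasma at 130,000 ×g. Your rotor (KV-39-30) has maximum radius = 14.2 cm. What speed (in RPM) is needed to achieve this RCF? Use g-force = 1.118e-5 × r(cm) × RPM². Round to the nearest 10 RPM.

N ≈ 28620 RPM

RCF = 1.118 × 10⁻⁵ × r × N²
130,000 = 1.118 × 10⁻⁵ × 14.2 × N²
N² = 130,000 / (15.8756 × 10⁻⁵) = 818,866,689
N ≈ √818,866,689 ≈ 28,615.8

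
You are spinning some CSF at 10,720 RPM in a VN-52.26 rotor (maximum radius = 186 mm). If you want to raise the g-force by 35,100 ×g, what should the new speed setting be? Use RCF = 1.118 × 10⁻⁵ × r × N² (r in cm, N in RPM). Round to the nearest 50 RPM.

r = 186 mm = 18.6 cm
Current RCF = 1.118 × 10⁻⁵ × 18.6 × (10720)² = 1.118 × 10⁻⁵ × 18.6 × 114,918,400 ≈ 23,897.1 × g
Target RCF = 23,897.1 + 35,100 = 58,997.1 × g
N² = 58,997.1 / (20.7948 × 10⁻⁵) = 283,710,832
N ≈ √283,710,832 ≈ 16,843.7

16850 RPM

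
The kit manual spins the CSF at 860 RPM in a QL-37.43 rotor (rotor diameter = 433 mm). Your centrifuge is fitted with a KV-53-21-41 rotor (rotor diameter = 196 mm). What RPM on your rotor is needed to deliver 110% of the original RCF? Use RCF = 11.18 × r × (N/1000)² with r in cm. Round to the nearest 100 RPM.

1300 RPM

Original rotor: r = 433 mm / 2 = 216.5 mm = 21.65 cm
RCF = 11.18 × r × (N/1000)²
RCF_original = 11.18 × 21.65 × (0.86)² = 11.18 × 21.65 × 0.7396 ≈ 179 × g
Target RCF = 1.1 × 179 ≈ 196.9 × g
Your rotor: r = 196 mm / 2 = 98 mm = 9.8 cm
196.9 = 11.18 × 9.8 × (N/1000)²
(N/1000)² = 196.9 / 109.564 = 1.797123
N = 1000 × √1.797123 ≈ 1,340.6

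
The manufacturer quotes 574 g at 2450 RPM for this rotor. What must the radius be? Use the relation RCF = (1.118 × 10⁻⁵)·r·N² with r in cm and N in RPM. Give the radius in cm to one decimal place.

≈ 8.6 cm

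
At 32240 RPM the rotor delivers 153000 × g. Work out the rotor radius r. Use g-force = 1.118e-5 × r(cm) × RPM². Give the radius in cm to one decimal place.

13.2 cm

RCF = 1.118 × 10⁻⁵ × r × N²
153000 = 1.118 × 10⁻⁵ × r × (32240)²
r = 153000 / (1.118 × 10⁻⁵ × 1,039,417,600) = 153000 / 11620.69 ≈ 13.166 cm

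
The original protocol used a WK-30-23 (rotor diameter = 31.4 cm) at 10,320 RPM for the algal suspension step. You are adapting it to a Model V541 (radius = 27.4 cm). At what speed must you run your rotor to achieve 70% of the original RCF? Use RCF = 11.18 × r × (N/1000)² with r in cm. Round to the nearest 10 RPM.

≈ 6540 RPM

Original rotor: r = 31.4 / 2 = 15.7 cm
RCF = 11.18 × r × (N/1000)²
RCF_original = 11.18 × 15.7 × (10.32)² = 11.18 × 15.7 × 106.5024 ≈ 18,693.9 × g
Target RCF = 0.7 × 18,693.9 ≈ 13,085.7 × g
13,085.7 = 11.18 × 27.4 × (N/1000)²
(N/1000)² = 13,085.7 / 306.332 = 42.71738
N = 1000 × √42.71738 ≈ 6,535.9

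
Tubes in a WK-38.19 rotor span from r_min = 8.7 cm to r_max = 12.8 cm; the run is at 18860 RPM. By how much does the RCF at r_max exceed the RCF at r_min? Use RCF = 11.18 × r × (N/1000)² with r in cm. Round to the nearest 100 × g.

≈ 16300 g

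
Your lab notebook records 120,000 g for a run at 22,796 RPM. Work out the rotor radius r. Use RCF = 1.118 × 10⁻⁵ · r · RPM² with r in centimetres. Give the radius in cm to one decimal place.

RCF = 1.118 × 10⁻⁵ × r × N²
120000 = 1.118 × 10⁻⁵ × r × (22796)²
r = 120000 / (1.118 × 10⁻⁵ × 519,657,616) = 120000 / 5809.772 ≈ 20.655 cm

r ≈ 20.7 cm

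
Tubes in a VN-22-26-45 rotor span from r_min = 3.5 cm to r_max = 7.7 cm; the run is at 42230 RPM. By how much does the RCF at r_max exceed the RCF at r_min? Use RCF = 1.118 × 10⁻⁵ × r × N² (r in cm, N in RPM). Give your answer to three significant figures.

RCF_max = 1.118 × 10⁻⁵ × 7.7 × (42230)² = 1.118 × 10⁻⁵ × 7.7 × 1,783,372,900 ≈ 153,523.4 × g
RCF_min = 1.118 × 10⁻⁵ × 3.5 × (42230)² = 1.118 × 10⁻⁵ × 3.5 × 1,783,372,900 ≈ 69,783.4 × g
ΔRCF = 153,523.4 − 69,783.4 = 83,740

≈ 83700 g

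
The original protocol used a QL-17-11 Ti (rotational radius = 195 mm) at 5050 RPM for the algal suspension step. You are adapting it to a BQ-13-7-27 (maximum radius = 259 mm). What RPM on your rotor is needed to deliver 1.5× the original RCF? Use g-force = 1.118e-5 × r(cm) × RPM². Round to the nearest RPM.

≈ 5367 RPM

Original rotor: r = 195 mm = 19.5 cm
RCF = 1.118 × 10⁻⁵ × r × N²
RCF_original = 1.118 × 10⁻⁵ × 19.5 × (5050)² = 1.118 × 10⁻⁵ × 19.5 × 25,502,500 ≈ 5,559.8 × g
Target RCF = 1.5 × 5,559.8 ≈ 8,339.7 × g
Your rotor: r = 259 mm = 25.9 cm
8,339.7 = 1.118 × 10⁻⁵ × 25.9 × N²
N² = 8,339.7 / (28.9562 × 10⁻⁵) = 28,801,086
N ≈ √28,801,086 ≈ 5,366.7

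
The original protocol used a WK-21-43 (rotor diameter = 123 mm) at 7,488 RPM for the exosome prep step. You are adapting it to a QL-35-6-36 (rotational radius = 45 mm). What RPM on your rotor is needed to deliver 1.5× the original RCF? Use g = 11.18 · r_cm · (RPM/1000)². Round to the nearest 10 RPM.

Original rotor: r = 123 mm / 2 = 61.5 mm = 6.15 cm
RCF = 11.18 × r × (N/1000)²
RCF_original = 11.18 × 6.15 × (7.488)² = 11.18 × 6.15 × 56.070144 ≈ 3,855.2 × g
Target RCF = 1.5 × 3,855.2 ≈ 5,782.8 × g
Your rotor: r = 45 mm = 4.5 cm
5,782.8 = 11.18 × 4.5 × (N/1000)²
(N/1000)² = 5,782.8 / 50.31 = 114.9434
N = 1000 × √114.9434 ≈ 10,721.2

≈ 10720 RPM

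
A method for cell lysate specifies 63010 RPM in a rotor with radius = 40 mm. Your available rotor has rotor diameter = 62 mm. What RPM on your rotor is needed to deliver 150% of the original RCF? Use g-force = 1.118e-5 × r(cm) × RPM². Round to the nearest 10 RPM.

Original rotor: r = 40 mm = 4.0 cm
RCF_original = 1.118 × 10⁻⁵ × 4 × (63010)² = 1.118 × 10⁻⁵ × 4 × 3,970,260,100 ≈ 177,550 × g
Target RCF = 1.5 × 177,550 ≈ 266,325 × g
Your rotor: r = 62 mm / 2 = 31 mm = 3.1 cm
266,325 = 1.118 × 10⁻⁵ × 3.1 × N²
N² = 266,325 / (3.4658 × 10⁻⁵) = 7,684,373,016
N ≈ √7,684,373,016 ≈ 87,660.6

87660 RPM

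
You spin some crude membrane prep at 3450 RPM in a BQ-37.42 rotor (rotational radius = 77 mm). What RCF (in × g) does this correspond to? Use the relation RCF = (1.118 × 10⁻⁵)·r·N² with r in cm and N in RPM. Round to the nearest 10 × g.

RCF ≈ 1020 × g

r = 77 mm = 7.7 cm
RCF = 1.118 × 10⁻⁵ × 7.7 × (3450)² = 1.118 × 10⁻⁵ × 7.7 × 11,902,500 ≈ 1,024.6 × g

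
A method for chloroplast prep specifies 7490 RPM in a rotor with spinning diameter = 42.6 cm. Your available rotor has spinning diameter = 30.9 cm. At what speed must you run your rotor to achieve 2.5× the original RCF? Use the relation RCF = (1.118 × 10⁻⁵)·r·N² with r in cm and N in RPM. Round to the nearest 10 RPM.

Original rotor: r = 42.6 / 2 = 21.3 cm
RCF = 1.118 × 10⁻⁵ × r × N²
RCF_original = 1.118 × 10⁻⁵ × 21.3 × (7490)² = 1.118 × 10⁻⁵ × 21.3 × 56,100,100 ≈ 13,359.3 × g
Target RCF = 2.5 × 13,359.3 ≈ 33,398.2 × g
Your rotor: r = 30.9 / 2 = 15.45 cm
33,398.2 = 1.118 × 10⁻⁵ × 15.45 × N²
N² = 33,398.2 / (17.2731 × 10⁻⁵) = 193,353,828
N ≈ √193,353,828 ≈ 13,905.2

≈ 13910 RPM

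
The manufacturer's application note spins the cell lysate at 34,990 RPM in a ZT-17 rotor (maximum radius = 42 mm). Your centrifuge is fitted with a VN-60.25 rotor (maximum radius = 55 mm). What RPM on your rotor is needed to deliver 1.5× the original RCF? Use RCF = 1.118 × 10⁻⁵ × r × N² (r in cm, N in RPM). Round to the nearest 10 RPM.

37450 RPM

Original rotor: r = 42 mm = 4.2 cm
RCF = 1.118 × 10⁻⁵ × r × N²
RCF_original = 1.118 × 10⁻⁵ × 4.2 × (34990)² = 1.118 × 10⁻⁵ × 4.2 × 1,224,300,100 ≈ 57,488.2 × g
Target RCF = 1.5 × 57,488.2 ≈ 86,232.3 × g
Your rotor: r = 55 mm = 5.5 cm
86,232.3 = 1.118 × 10⁻⁵ × 5.5 × N²
N² = 86,232.3 / (6.149 × 10⁻⁵) = 1,402,379,249
N ≈ √1,402,379,249 ≈ 37,448.4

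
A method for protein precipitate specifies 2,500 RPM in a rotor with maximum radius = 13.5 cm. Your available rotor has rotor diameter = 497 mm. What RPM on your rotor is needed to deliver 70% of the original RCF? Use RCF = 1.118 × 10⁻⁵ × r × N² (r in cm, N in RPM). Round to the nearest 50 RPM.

RCF_original = 1.118 × 10⁻⁵ × 13.5 × (2500)² = 1.118 × 10⁻⁵ × 13.5 × 6,250,000 ≈ 943.3 × g
Target RCF = 0.7 × 943.3 ≈ 660.3 × g
Your rotor: r = 497 mm / 2 = 248.5 mm = 24.85 cm
660.3 = 1.118 × 10⁻⁵ × 24.85 × N²
N² = 660.3 / (27.7823 × 10⁻⁵) = 2,376,693
N ≈ √2,376,693 ≈ 1,541.7

1550 RPM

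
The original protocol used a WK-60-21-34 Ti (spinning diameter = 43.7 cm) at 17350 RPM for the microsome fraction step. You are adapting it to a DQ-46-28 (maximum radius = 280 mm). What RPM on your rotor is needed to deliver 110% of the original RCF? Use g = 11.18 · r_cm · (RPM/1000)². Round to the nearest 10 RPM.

16070 RPM

Original rotor: r = 43.7 / 2 = 21.85 cm
RCF = 11.18 × r × (N/1000)²
RCF_original = 11.18 × 21.85 × (17.35)² = 11.18 × 21.85 × 301.0225 ≈ 73,534.7 × g
Target RCF = 1.1 × 73,534.7 ≈ 80,888.2 × g
Your rotor: r = 280 mm = 28.0 cm
80,888.2 = 11.18 × 28 × (N/1000)²
(N/1000)² = 80,888.2 / 313.04 = 258.3957
N = 1000 × √258.3957 ≈ 16,074.7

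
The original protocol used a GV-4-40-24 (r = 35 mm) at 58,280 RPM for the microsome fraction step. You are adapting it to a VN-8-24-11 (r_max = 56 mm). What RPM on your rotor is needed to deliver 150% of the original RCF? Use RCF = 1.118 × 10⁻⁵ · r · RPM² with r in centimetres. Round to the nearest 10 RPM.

Original rotor: r = 35 mm = 3.5 cm
RCF_original = 1.118 × 10⁻⁵ × 3.5 × (58280)² = 1.118 × 10⁻⁵ × 3.5 × 3,396,558,400 ≈ 132,907.3 × g
Target RCF = 1.5 × 132,907.3 ≈ 199,360.9 × g
Your rotor: r = 56 mm = 5.6 cm
199,360.9 = 1.118 × 10⁻⁵ × 5.6 × N²
N² = 199,360.9 / (6.2608 × 10⁻⁵) = 3,184,271,978
N ≈ √3,184,271,978 ≈ 56,429.4

≈ 56430 RPM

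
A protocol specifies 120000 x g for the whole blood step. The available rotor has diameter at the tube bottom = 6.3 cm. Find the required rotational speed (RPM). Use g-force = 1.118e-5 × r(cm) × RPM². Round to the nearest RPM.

r = 6.3 / 2 = 3.15 cm
120,000 = 1.118 × 10⁻⁵ × 3.15 × N²
N² = 120,000 / (3.5217 × 10⁻⁵) = 3,407,445,268
N ≈ √3,407,445,268 ≈ 58,373.3

58373 RPM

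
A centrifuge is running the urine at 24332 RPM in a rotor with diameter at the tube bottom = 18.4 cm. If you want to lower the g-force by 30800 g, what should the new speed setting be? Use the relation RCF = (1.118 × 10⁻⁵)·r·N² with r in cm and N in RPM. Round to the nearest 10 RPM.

N₂ ≈ 17110 RPM

r = 18.4 / 2 = 9.2 cm
Current RCF = 1.118 × 10⁻⁵ × 9.2 × (24332)² = 1.118 × 10⁻⁵ × 9.2 × 592,046,224 ≈ 60,895.5 × g
Target RCF = 60,895.5 − 30,800 = 30,095.5 × g
N² = 30,095.5 / (10.2856 × 10⁻⁵) = 292,598,390
N ≈ √292,598,390 ≈ 17,105.5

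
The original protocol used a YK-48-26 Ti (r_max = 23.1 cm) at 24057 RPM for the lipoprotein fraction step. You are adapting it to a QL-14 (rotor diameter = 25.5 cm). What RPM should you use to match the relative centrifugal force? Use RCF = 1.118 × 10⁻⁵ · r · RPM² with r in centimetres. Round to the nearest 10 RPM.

RCF = 1.118 × 10⁻⁵ × r × N²
RCF_original = 1.118 × 10⁻⁵ × 23.1 × (24057)² = 1.118 × 10⁻⁵ × 23.1 × 578,739,249 ≈ 149,464 × g
Your rotor: r = 25.5 / 2 = 12.75 cm
149,464 = 1.118 × 10⁻⁵ × 12.75 × N²
N² = 149,464 / (14.2545 × 10⁻⁵) = 1,048,539,058
N ≈ √1,048,539,058 ≈ 32,381.2

≈ 32380 RPM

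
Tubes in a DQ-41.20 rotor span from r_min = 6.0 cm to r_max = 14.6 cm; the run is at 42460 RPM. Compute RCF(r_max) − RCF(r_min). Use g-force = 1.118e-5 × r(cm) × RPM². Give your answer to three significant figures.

ΔRCF ≈ 173000 x g

RCF_max = 1.118 × 10⁻⁵ × 14.6 × (42460)² = 1.118 × 10⁻⁵ × 14.6 × 1,802,851,600 ≈ 294,275.9 × g
RCF_min = 1.118 × 10⁻⁵ × 6 × (42460)² = 1.118 × 10⁻⁵ × 6 × 1,802,851,600 ≈ 120,935.3 × g
ΔRCF = 294,275.9 − 120,935.3 = 173,340.6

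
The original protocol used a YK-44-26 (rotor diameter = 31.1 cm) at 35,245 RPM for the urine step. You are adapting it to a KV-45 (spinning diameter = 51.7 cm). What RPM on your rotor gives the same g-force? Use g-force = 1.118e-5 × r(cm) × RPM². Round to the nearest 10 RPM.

Original rotor: r = 31.1 / 2 = 15.55 cm
RCF = 1.118 × 10⁻⁵ × r × N²
RCF_original = 1.118 × 10⁻⁵ × 15.55 × (35245)² = 1.118 × 10⁻⁵ × 15.55 × 1,242,210,025 ≈ 215,957 × g
Your rotor: r = 51.7 / 2 = 25.85 cm
215,957 = 1.118 × 10⁻⁵ × 25.85 × N²
N² = 215,957 / (28.9003 × 10⁻⁵) = 747,248,298
N ≈ √747,248,298 ≈ 27,335.8

27340 RPM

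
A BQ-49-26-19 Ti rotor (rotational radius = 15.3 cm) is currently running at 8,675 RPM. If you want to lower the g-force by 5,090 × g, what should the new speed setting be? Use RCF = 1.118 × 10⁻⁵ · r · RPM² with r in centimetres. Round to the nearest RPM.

6745 RPM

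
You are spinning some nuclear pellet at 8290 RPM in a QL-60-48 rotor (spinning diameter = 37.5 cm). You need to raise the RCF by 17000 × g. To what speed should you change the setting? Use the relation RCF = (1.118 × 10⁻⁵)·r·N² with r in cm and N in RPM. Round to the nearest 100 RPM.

r = 37.5 / 2 = 18.75 cm
Current RCF = 1.118 × 10⁻⁵ × 18.75 × (8290)² = 1.118 × 10⁻⁵ × 18.75 × 68,724,100 ≈ 14,406.3 × g
Target RCF = 14,406.3 + 17,000 = 31,406.3 × g
N² = 31,406.3 / (20.9625 × 10⁻⁵) = 149,821,348
N ≈ √149,821,348 ≈ 12,240.2

N₂ ≈ 12200 RPM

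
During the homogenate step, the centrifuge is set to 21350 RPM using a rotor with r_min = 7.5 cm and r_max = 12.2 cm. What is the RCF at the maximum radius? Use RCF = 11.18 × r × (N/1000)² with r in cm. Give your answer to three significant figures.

62200 g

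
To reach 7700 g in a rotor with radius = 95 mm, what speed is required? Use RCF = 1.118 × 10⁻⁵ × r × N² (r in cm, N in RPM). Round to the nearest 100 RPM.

8500 RPM

r = 95 mm = 9.5 cm
7,700 = 1.118 × 10⁻⁵ × 9.5 × N²
N² = 7,700 / (10.621 × 10⁻⁵) = 72,497,882
N ≈ √72,497,882 ≈ 8,514.6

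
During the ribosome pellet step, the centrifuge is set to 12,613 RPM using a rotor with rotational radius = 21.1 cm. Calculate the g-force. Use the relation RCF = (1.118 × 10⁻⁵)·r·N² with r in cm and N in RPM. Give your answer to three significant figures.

≈ 37500 × g

RCF = 1.118 × 10⁻⁵ × 21.1 × (12613)² = 1.118 × 10⁻⁵ × 21.1 × 159,087,769 ≈ 37,528.5 × g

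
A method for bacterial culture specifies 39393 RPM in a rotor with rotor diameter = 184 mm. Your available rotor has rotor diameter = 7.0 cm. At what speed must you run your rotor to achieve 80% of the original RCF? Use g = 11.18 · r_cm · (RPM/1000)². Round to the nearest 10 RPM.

≈ 57120 RPM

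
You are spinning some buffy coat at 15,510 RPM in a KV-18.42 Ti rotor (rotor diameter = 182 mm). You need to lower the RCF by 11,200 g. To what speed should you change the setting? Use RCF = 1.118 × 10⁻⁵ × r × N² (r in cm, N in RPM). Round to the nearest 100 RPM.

11400 RPM

r = 182 mm / 2 = 91 mm = 9.1 cm
Current RCF = 1.118 × 10⁻⁵ × 9.1 × (15510)² = 1.118 × 10⁻⁵ × 9.1 × 240,560,100 ≈ 24,474.1 × g
Target RCF = 24,474.1 − 11,200 = 13,274.1 × g
N² = 13,274.1 / (10.1738 × 10⁻⁵) = 130,473,373
N ≈ √130,473,373 ≈ 11,422.5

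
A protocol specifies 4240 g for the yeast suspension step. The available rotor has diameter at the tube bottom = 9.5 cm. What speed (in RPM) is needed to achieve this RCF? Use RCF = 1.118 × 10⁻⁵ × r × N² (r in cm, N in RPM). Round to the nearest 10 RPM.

r = 9.5 / 2 = 4.75 cm
RCF = 1.118 × 10⁻⁵ × r × N²
4,240 = 1.118 × 10⁻⁵ × 4.75 × N²
N² = 4,240 / (5.3105 × 10⁻⁵) = 79,841,823
N ≈ √79,841,823 ≈ 8,935.4

≈ 8940 RPM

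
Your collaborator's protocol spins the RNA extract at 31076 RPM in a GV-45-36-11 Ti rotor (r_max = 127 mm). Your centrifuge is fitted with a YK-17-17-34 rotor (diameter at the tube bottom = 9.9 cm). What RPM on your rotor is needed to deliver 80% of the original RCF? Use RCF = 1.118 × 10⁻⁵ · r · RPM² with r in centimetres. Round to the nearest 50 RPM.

44500 RPM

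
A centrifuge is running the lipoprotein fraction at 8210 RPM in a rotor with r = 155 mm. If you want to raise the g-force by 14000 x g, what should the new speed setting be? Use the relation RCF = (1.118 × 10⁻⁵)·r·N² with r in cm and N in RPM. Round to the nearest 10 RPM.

N₂ ≈ 12170 RPM

r = 155 mm = 15.5 cm
Current RCF = 1.118 × 10⁻⁵ × 15.5 × (8210)² = 1.118 × 10⁻⁵ × 15.5 × 67,404,100 ≈ 11,680.5 × g
Target RCF = 11,680.5 + 14,000 = 25,680.5 × g
N² = 25,680.5 / (17.329 × 10⁻⁵) = 148,193,779
N ≈ √148,193,779 ≈ 12,173.5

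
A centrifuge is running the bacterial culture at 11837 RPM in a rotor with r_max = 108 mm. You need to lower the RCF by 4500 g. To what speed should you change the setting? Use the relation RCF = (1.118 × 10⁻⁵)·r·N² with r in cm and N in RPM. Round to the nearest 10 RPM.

≈ 10140 RPM

r = 108 mm = 10.8 cm
Current RCF = 1.118 × 10⁻⁵ × 10.8 × (11837)² = 1.118 × 10⁻⁵ × 10.8 × 140,114,569 ≈ 16,918 × g
Target RCF = 16,918 − 4,500 = 12,418 × g
N² = 12,418 / (12.0744 × 10⁻⁵) = 102,845,690
N ≈ √102,845,690 ≈ 10,141.3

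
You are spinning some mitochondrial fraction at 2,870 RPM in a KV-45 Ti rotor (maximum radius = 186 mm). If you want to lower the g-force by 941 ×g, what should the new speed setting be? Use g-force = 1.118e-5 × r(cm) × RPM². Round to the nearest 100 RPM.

r = 186 mm = 18.6 cm
Current RCF = 1.118 × 10⁻⁵ × 18.6 × (2870)² = 1.118 × 10⁻⁵ × 18.6 × 8,236,900 ≈ 1,712.8 × g
Target RCF = 1,712.8 − 941 = 771.8 × g
N² = 771.8 / (20.7948 × 10⁻⁵) = 3,711,505
N ≈ √3,711,505 ≈ 1,926.5

≈ 1900 RPM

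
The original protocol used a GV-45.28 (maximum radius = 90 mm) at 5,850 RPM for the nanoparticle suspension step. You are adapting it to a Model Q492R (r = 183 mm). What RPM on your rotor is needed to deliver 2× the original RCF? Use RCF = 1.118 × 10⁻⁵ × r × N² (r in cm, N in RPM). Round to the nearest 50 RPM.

5800 RPM

Original rotor: r = 90 mm = 9.0 cm
RCF_original = 1.118 × 10⁻⁵ × 9 × (5850)² = 1.118 × 10⁻⁵ × 9 × 34,222,500 ≈ 3,443.5 × g
Target RCF = 2 × 3,443.5 ≈ 6,887 × g
Your rotor: r = 183 mm = 18.3 cm
6,887 = 1.118 × 10⁻⁵ × 18.3 × N²
N² = 6,887 / (20.4594 × 10⁻⁵) = 33,661,789
N ≈ √33,661,789 ≈ 5,801.9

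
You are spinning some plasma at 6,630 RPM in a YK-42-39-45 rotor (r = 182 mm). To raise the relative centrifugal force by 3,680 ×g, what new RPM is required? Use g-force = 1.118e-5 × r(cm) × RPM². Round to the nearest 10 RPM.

r = 182 mm = 18.2 cm
Current RCF = 1.118 × 10⁻⁵ × 18.2 × (6630)² = 1.118 × 10⁻⁵ × 18.2 × 43,956,900 ≈ 8,944.2 × g
Target RCF = 8,944.2 + 3,680 = 12,624.2 × g
N² = 12,624.2 / (20.3476 × 10⁻⁵) = 62,042,698
N ≈ √62,042,698 ≈ 7,876.7

≈ 7880 RPM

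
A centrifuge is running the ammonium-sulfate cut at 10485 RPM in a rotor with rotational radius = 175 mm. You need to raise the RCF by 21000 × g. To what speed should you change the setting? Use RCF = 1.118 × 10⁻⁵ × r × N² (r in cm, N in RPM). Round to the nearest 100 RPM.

N₂ ≈ 14700 RPM

r = 175 mm = 17.5 cm
Current RCF = 1.118 × 10⁻⁵ × 17.5 × (10485)² = 1.118 × 10⁻⁵ × 17.5 × 109,935,225 ≈ 21,508.8 × g
Target RCF = 21,508.8 + 21,000 = 42,508.8 × g
N² = 42,508.8 / (19.565 × 10⁻⁵) = 217,269,614
N ≈ √217,269,614 ≈ 14,740.1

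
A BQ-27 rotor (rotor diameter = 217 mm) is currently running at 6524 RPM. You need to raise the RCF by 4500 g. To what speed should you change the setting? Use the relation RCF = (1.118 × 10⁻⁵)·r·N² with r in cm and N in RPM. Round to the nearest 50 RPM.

N₂ ≈ 8950 RPM

r = 217 mm / 2 = 108.5 mm = 10.85 cm
Current RCF = 1.118 × 10⁻⁵ × 10.85 × (6524)² = 1.118 × 10⁻⁵ × 10.85 × 42,562,576 ≈ 5,163 × g
Target RCF = 5,163 + 4,500 = 9,663 × g
N² = 9,663 / (12.1303 × 10⁻⁵) = 79,660,025
N ≈ √79,660,025 ≈ 8,925.2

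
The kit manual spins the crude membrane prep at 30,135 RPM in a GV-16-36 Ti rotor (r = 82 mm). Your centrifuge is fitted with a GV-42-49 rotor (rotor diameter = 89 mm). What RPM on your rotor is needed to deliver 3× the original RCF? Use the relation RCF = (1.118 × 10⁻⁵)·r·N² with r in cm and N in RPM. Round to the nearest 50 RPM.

≈ 70850 RPM

Original rotor: r = 82 mm = 8.2 cm
RCF_original = 1.118 × 10⁻⁵ × 8.2 × (30135)² = 1.118 × 10⁻⁵ × 8.2 × 908,118,225 ≈ 83,252.6 × g
Target RCF = 3 × 83,252.6 ≈ 249,757.8 × g
Your rotor: r = 89 mm / 2 = 44.5 mm = 4.45 cm
249,757.8 = 1.118 × 10⁻⁵ × 4.45 × N²
N² = 249,757.8 / (4.9751 × 10⁻⁵) = 5,020,156,379
N ≈ √5,020,156,379 ≈ 70,853.1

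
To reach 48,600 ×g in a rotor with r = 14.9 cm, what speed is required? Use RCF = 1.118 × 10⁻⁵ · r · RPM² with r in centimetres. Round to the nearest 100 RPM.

≈ 17100 RPM

48,600 = 1.118 × 10⁻⁵ × 14.9 × N²
N² = 48,600 / (16.6582 × 10⁻⁵) = 291,748,208
N ≈ √291,748,208 ≈ 17,080.6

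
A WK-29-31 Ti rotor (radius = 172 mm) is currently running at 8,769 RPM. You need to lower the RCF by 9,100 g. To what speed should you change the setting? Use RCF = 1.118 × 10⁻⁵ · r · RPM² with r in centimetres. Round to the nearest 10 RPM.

r = 172 mm = 17.2 cm
Current RCF = 1.118 × 10⁻⁵ × 17.2 × (8769)² = 1.118 × 10⁻⁵ × 17.2 × 76,895,361 ≈ 14,786.7 × g
Target RCF = 14,786.7 − 9,100 = 5,686.7 × g
N² = 5,686.7 / (19.2296 × 10⁻⁵) = 29,572,638
N ≈ √29,572,638 ≈ 5,438.1

5440 RPM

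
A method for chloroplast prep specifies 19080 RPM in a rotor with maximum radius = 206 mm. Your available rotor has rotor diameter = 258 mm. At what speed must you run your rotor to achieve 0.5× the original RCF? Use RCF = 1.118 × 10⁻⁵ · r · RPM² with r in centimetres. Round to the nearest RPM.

Original rotor: r = 206 mm = 20.6 cm
RCF_original = 1.118 × 10⁻⁵ × 20.6 × (19080)² = 1.118 × 10⁻⁵ × 20.6 × 364,046,400 ≈ 83,842.8 × g
Target RCF = 0.5 × 83,842.8 ≈ 41,921.4 × g
Your rotor: r = 258 mm / 2 = 129 mm = 12.9 cm
41,921.4 = 1.118 × 10⁻⁵ × 12.9 × N²
N² = 41,921.4 / (14.4222 × 10⁻⁵) = 290,672,713
N ≈ √290,672,713 ≈ 17,049.1

≈ 17049 RPM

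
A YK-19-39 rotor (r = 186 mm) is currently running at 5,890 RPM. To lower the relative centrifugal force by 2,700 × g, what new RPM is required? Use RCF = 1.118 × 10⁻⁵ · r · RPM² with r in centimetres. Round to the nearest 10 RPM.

N₂ ≈ 4660 RPM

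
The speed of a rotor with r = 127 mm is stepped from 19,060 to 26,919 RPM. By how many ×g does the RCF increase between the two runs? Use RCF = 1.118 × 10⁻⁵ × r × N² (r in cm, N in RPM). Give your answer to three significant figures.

51300 ×g

r = 127 mm = 12.7 cm
RCF₁ = 1.118 × 10⁻⁵ × 12.7 × (19060)² = 1.118 × 10⁻⁵ × 12.7 × 363,283,600 ≈ 51,581.2 × g
RCF₂ = 1.118 × 10⁻⁵ × 12.7 × (26919)² = 1.118 × 10⁻⁵ × 12.7 × 724,632,561 ≈ 102,887.7 × g
Increase = 102,887.7 − 51,581.2 = 51,306.5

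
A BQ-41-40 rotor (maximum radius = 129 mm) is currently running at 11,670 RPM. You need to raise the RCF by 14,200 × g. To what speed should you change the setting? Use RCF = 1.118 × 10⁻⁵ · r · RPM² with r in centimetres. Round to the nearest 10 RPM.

r = 129 mm = 12.9 cm
Current RCF = 1.118 × 10⁻⁵ × 12.9 × (11670)² = 1.118 × 10⁻⁵ × 12.9 × 136,188,900 ≈ 19,641.4 × g
Target RCF = 19,641.4 + 14,200 = 33,841.4 × g
N² = 33,841.4 / (14.4222 × 10⁻⁵) = 234,647,973
N ≈ √234,647,973 ≈ 15,318.2

≈ 15320 RPM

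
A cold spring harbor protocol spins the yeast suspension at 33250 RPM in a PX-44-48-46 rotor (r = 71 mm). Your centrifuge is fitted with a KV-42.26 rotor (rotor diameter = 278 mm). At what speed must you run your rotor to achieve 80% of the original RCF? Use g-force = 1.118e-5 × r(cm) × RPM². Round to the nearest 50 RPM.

21250 RPM

Original rotor: r = 71 mm = 7.1 cm
RCF = 1.118 × 10⁻⁵ × r × N²
RCF_original = 1.118 × 10⁻⁵ × 7.1 × (33250)² = 1.118 × 10⁻⁵ × 7.1 × 1,105,562,500 ≈ 87,757.3 × g
Target RCF = 0.8 × 87,757.3 ≈ 70,205.8 × g
Your rotor: r = 278 mm / 2 = 139 mm = 13.9 cm
70,205.8 = 1.118 × 10⁻⁵ × 13.9 × N²
N² = 70,205.8 / (15.5402 × 10⁻⁵) = 451,768,961
N ≈ √451,768,961 ≈ 21,254.9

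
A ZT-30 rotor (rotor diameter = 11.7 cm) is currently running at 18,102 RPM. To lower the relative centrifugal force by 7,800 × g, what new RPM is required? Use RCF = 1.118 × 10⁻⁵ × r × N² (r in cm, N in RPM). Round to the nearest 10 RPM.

14440 RPM

r = 11.7 / 2 = 5.85 cm
Current RCF = 1.118 × 10⁻⁵ × 5.85 × (18102)² = 1.118 × 10⁻⁵ × 5.85 × 327,682,404 ≈ 21,431.4 × g
Target RCF = 21,431.4 − 7,800 = 13,631.4 × g
N² = 13,631.4 / (6.5403 × 10⁻⁵) = 208,421,632
N ≈ √208,421,632 ≈ 14,436.8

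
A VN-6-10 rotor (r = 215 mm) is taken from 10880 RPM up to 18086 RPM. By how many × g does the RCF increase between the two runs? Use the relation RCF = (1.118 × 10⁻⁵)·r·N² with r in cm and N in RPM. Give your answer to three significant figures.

r = 215 mm = 21.5 cm
RCF₁ = 1.118 × 10⁻⁵ × 21.5 × (10880)² = 1.118 × 10⁻⁵ × 21.5 × 118,374,400 ≈ 28,453.7 × g
RCF₂ = 1.118 × 10⁻⁵ × 21.5 × (18086)² = 1.118 × 10⁻⁵ × 21.5 × 327,103,396 ≈ 78,625.8 × g
Increase = 78,625.8 − 28,453.7 = 50,172.1

≈ 50200 × g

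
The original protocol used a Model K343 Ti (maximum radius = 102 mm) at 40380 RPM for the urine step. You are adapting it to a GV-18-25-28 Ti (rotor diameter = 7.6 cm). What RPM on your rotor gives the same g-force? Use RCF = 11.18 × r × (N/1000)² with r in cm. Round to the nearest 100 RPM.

Original rotor: r = 102 mm = 10.2 cm
RCF = 11.18 × r × (N/1000)²
RCF_original = 11.18 × 10.2 × (40.38)² = 11.18 × 10.2 × 1,630.5444 ≈ 185,940.8 × g
Your rotor: r = 7.6 / 2 = 3.8 cm
185,940.8 = 11.18 × 3.8 × (N/1000)²
(N/1000)² = 185,940.8 / 42.484 = 4376.725
N = 1000 × √4376.725 ≈ 66,156.8

66200 RPM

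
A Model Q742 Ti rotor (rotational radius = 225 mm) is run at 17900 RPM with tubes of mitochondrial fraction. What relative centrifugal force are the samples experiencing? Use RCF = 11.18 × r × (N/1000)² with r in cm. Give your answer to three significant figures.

r = 225 mm = 22.5 cm
RCF = 11.18 × r × (N/1000)²
RCF = 11.18 × 22.5 × (17.9)² = 11.18 × 22.5 × 320.41 ≈ 80,599.1 × g

RCF ≈ 80600 × g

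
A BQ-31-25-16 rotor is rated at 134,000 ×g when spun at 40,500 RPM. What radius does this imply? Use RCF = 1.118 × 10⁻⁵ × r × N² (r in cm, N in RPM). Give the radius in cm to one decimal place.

134000 = 1.118 × 10⁻⁵ × r × (40500)²
r = 134000 / (1.118 × 10⁻⁵ × 1,640,250,000) = 134000 / 18337.99 ≈ 7.307 cm

r ≈ 7.3 cm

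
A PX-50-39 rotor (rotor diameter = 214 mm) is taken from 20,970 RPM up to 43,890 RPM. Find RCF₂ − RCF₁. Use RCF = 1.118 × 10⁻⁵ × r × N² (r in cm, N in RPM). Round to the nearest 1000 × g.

178000 ×g

r = 214 mm / 2 = 107 mm = 10.7 cm
RCF₁ = 1.118 × 10⁻⁵ × 10.7 × (20970)² = 1.118 × 10⁻⁵ × 10.7 × 439,740,900 ≈ 52,604.4 × g
RCF₂ = 1.118 × 10⁻⁵ × 10.7 × (43890)² = 1.118 × 10⁻⁵ × 10.7 × 1,926,332,100 ≈ 230,439.4 × g
Increase = 230,439.4 − 52,604.4 = 177,835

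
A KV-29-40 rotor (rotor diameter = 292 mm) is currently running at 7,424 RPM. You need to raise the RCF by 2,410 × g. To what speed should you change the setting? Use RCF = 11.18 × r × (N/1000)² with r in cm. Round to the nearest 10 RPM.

N₂ ≈ 8360 RPM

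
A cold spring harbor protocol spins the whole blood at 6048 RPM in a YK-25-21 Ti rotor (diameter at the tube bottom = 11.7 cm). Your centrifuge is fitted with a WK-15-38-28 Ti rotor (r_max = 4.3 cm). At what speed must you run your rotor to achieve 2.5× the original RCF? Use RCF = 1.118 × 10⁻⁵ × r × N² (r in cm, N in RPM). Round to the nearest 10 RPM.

Original rotor: r = 11.7 / 2 = 5.85 cm
RCF_original = 1.118 × 10⁻⁵ × 5.85 × (6048)² = 1.118 × 10⁻⁵ × 5.85 × 36,578,304 ≈ 2,392.3 × g
Target RCF = 2.5 × 2,392.3 ≈ 5,980.8 × g
5,980.8 = 1.118 × 10⁻⁵ × 4.3 × N²
N² = 5,980.8 / (4.8074 × 10⁻⁵) = 124,408,204
N ≈ √124,408,204 ≈ 11,153.8

≈ 11150 RPM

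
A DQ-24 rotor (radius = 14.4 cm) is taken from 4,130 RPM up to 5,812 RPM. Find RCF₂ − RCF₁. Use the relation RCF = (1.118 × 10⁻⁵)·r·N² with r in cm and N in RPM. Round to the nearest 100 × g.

RCF₁ = 1.118 × 10⁻⁵ × 14.4 × (4130)² = 1.118 × 10⁻⁵ × 14.4 × 17,056,900 ≈ 2,746 × g
RCF₂ = 1.118 × 10⁻⁵ × 14.4 × (5812)² = 1.118 × 10⁻⁵ × 14.4 × 33,779,344 ≈ 5,438.2 × g
Increase = 5,438.2 − 2,746 = 2,692.2

≈ 2700 x g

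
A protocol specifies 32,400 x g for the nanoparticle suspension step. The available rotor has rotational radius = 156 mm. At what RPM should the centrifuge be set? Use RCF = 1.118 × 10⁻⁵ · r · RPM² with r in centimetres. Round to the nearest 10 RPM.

≈ 13630 RPM

r = 156 mm = 15.6 cm
32,400 = 1.118 × 10⁻⁵ × 15.6 × N²
N² = 32,400 / (17.4408 × 10⁻⁵) = 185,771,295
N ≈ √185,771,295 ≈ 13,629.8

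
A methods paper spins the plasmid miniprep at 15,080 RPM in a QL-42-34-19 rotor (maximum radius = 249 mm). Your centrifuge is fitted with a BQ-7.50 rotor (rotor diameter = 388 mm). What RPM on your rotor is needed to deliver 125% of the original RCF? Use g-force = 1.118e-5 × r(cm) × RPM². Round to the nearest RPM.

Original rotor: r = 249 mm = 24.9 cm
RCF_original = 1.118 × 10⁻⁵ × 24.9 × (15080)² = 1.118 × 10⁻⁵ × 24.9 × 227,406,400 ≈ 63,305.8 × g
Target RCF = 1.25 × 63,305.8 ≈ 79,132.2 × g
Your rotor: r = 388 mm / 2 = 194 mm = 19.4 cm
79,132.2 = 1.118 × 10⁻⁵ × 19.4 × N²
N² = 79,132.2 / (21.6892 × 10⁻⁵) = 364,846,099
N ≈ √364,846,099 ≈ 19,100.9

≈ 19101 RPM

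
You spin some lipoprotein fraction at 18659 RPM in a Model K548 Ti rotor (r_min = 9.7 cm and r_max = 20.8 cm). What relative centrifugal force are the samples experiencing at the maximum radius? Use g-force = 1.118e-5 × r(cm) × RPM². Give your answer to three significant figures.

81000 x g

Use r_max = 20.8 cm.
RCF = 1.118 × 10⁻⁵ × 20.8 × (18659)² = 1.118 × 10⁻⁵ × 20.8 × 348,158,281 ≈ 80,962.1 × g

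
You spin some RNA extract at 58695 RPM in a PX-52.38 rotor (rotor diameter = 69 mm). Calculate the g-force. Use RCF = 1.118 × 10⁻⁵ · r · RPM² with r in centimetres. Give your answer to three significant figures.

133000 ×g

r = 69 mm / 2 = 34.5 mm = 3.45 cm
RCF = 1.118 × 10⁻⁵ × 3.45 × (58695)² = 1.118 × 10⁻⁵ × 3.45 × 3,445,103,025 ≈ 132,881.1 × g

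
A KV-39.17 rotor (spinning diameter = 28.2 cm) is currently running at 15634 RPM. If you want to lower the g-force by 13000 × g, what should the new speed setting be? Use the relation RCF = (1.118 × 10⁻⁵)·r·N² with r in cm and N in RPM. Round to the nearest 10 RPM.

N₂ ≈ 12730 RPM

r = 28.2 / 2 = 14.1 cm
Current RCF = 1.118 × 10⁻⁵ × 14.1 × (15634)² = 1.118 × 10⁻⁵ × 14.1 × 244,421,956 ≈ 38,530.2 × g
Target RCF = 38,530.2 − 13,000 = 25,530.2 × g
N² = 25,530.2 / (15.7638 × 10⁻⁵) = 161,954,605
N ≈ √161,954,605 ≈ 12,726.1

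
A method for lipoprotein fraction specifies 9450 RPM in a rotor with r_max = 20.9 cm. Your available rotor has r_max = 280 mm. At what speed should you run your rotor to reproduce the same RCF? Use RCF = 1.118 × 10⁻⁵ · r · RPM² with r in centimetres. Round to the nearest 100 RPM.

≈ 8200 RPM

RCF_original = 1.118 × 10⁻⁵ × 20.9 × (9450)² = 1.118 × 10⁻⁵ × 20.9 × 89,302,500 ≈ 20,866.6 × g
Your rotor: r = 280 mm = 28.0 cm
20,866.6 = 1.118 × 10⁻⁵ × 28 × N²
N² = 20,866.6 / (31.304 × 10⁻⁵) = 66,657,935
N ≈ √66,657,935 ≈ 8,164.4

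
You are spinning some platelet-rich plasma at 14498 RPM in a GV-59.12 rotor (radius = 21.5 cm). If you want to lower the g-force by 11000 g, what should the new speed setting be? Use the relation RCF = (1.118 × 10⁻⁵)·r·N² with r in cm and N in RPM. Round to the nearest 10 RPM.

≈ 12820 RPM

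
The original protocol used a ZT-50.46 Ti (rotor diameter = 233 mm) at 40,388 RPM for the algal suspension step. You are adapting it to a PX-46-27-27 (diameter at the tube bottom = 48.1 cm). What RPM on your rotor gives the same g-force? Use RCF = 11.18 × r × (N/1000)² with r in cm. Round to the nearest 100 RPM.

Original rotor: r = 233 mm / 2 = 116.5 mm = 11.65 cm
RCF_original = 11.18 × 11.65 × (40.388)² = 11.18 × 11.65 × 1,631.190544 ≈ 212,457.7 × g
Your rotor: r = 48.1 / 2 = 24.05 cm
212,457.7 = 11.18 × 24.05 × (N/1000)²
(N/1000)² = 212,457.7 / 268.879 = 790.161
N = 1000 × √790.161 ≈ 28,109.8

28100 RPM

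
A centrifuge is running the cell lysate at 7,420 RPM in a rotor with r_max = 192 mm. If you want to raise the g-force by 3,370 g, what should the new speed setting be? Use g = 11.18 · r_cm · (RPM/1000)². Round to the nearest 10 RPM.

r = 192 mm = 19.2 cm
Current RCF = 11.18 × 19.2 × (7.42)² = 11.18 × 19.2 × 55.0564 ≈ 11,818.2 × g
Target RCF = 11,818.2 + 3,370 = 15,188.2 × g
(N/1000)² = 15,188.2 / 214.656 = 70.756
N = 1000 × √70.756 ≈ 8,411.7

N₂ ≈ 8410 RPM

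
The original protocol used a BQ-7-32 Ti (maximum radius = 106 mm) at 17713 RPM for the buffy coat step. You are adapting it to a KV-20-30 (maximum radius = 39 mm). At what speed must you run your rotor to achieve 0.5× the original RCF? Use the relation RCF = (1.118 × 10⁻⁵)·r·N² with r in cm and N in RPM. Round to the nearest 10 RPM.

≈ 20650 RPM

Original rotor: r = 106 mm = 10.6 cm
RCF_original = 1.118 × 10⁻⁵ × 10.6 × (17713)² = 1.118 × 10⁻⁵ × 10.6 × 313,750,369 ≈ 37,181.9 × g
Target RCF = 0.5 × 37,181.9 ≈ 18,591 × g
Your rotor: r = 39 mm = 3.9 cm
18,591 = 1.118 × 10⁻⁵ × 3.9 × N²
N² = 18,591 / (4.3602 × 10⁻⁵) = 426,379,524
N ≈ √426,379,524 ≈ 20,649.0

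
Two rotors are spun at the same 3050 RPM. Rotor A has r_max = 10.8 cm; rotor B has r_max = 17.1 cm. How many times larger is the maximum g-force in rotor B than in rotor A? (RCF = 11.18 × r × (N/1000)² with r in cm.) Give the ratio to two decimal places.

1.58

At fixed N, RCF ∝ r, so RCF_B/RCF_A = r_B/r_A = 17.1 / 10.8 = 1.5833.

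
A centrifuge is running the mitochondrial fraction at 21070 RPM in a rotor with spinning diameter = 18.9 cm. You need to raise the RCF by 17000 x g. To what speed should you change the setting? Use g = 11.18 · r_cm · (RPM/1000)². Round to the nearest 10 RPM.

r = 18.9 / 2 = 9.45 cm
Current RCF = 11.18 × 9.45 × (21.07)² = 11.18 × 9.45 × 443.9449 ≈ 46,903.2 × g
Target RCF = 46,903.2 + 17,000 = 63,903.2 × g
(N/1000)² = 63,903.2 / 105.651 = 604.8518
N = 1000 × √604.8518 ≈ 24,593.7

≈ 24590 RPM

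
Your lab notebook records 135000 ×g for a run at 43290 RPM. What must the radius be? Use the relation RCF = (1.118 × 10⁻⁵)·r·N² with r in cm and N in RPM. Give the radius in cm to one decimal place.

RCF = 1.118 × 10⁻⁵ × r × N²
135000 = 1.118 × 10⁻⁵ × r × (43290)²
r = 135000 / (1.118 × 10⁻⁵ × 1,874,024,100) = 135000 / 20951.59 ≈ 6.443 cm

6.4 cm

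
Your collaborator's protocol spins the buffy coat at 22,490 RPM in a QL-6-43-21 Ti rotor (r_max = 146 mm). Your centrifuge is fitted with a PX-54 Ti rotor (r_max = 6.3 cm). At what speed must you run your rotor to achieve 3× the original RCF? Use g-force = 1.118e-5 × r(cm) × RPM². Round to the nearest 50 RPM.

59300 RPM

Original rotor: r = 146 mm = 14.6 cm
RCF_original = 1.118 × 10⁻⁵ × 14.6 × (22490)² = 1.118 × 10⁻⁵ × 14.6 × 505,800,100 ≈ 82,560.7 × g
Target RCF = 3 × 82,560.7 ≈ 247,682.1 × g
247,682.1 = 1.118 × 10⁻⁵ × 6.3 × N²
N² = 247,682.1 / (7.0434 × 10⁻⁵) = 3,516,513,332
N ≈ √3,516,513,332 ≈ 59,300.2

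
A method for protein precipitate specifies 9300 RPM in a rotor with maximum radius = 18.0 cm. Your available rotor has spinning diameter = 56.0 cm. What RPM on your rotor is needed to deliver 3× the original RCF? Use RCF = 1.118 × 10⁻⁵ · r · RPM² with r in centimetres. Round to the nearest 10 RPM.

RCF = 1.118 × 10⁻⁵ × r × N²
RCF_original = 1.118 × 10⁻⁵ × 18 × (9300)² = 1.118 × 10⁻⁵ × 18 × 86,490,000 ≈ 17,405.2 × g
Target RCF = 3 × 17,405.2 ≈ 52,215.6 × g
Your rotor: r = 56.0 / 2 = 28 cm
52,215.6 = 1.118 × 10⁻⁵ × 28 × N²
N² = 52,215.6 / (31.304 × 10⁻⁵) = 166,801,687
N ≈ √166,801,687 ≈ 12,915.2

≈ 12920 RPM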